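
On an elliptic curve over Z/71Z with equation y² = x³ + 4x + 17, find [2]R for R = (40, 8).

(11, 55)

tangent at (40, 8): λ = (3·40² + 4)/(2·8) ≡ 47/16. 16⁻¹ ≡ 40 (mod 71), so λ ≡ 47·40 ≡ 34.
  x = λ² - 40 - 40 = 1156 - 80 ≡ 11; y = λ·(40 - 11) - 8 ≡ 55. → (11, 55)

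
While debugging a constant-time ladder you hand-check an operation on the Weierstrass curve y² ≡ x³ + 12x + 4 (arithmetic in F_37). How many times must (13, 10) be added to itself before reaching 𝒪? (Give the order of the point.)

2P: tangent at (13, 10): λ = (3·13² + 12)/(2·10) ≡ 1/20. 20⁻¹ ≡ 13 (mod 37) since 20·13 = 260 ≡ 1, so λ ≡ 1·13 ≡ 13.
  x = λ² - 13 - 13 = 169 - 26 ≡ 32; y = λ·(13 - 32) - 10 ≡ 2. → (32, 2)
3P: (32, 2) + (13, 10). λ = (10 - 2)/(13 - 32) ≡ 8/18 mod 37. 18⁻¹ ≡ 35 (mod 37) since 18·35 = 630 ≡ 1, so λ ≡ 21.
  x = λ² - 32 - 13 = 441 - 45 ≡ 26; y = λ·(32 - 26) - 2 ≡ 13. → (26, 13)
4P: (26, 13) + (13, 10). λ = (10 - 13)/(13 - 26) ≡ 34/24 mod 37. 24⁻¹ ≡ 17 (mod 37), so λ ≡ 23.
  x = λ² - 26 - 13 = 529 - 39 ≡ 9; y = λ·(26 - 9) - 13 ≡ 8. → (9, 8)
5P: (9, 8) + (13, 10). λ = (10 - 8)/(13 - 9) ≡ 2/4 mod 37. 4⁻¹ ≡ 28 (mod 37), so λ ≡ 19.
  x = λ² - 9 - 13 = 361 - 22 ≡ 6; y = λ·(9 - 6) - 8 ≡ 12. → (6, 12)
6P: (6, 12) + (13, 10). λ = (10 - 12)/(13 - 6) ≡ 35/7 mod 37. 7⁻¹ ≡ 16 (mod 37), so λ ≡ 5.
  x = λ² - 6 - 13 = 25 - 19 ≡ 6; y = λ·(6 - 6) - 12 ≡ 25. → (6, 25)
7P: (6, 25) + (13, 10). λ = (10 - 25)/(13 - 6) ≡ 22/7 mod 37. 7⁻¹ ≡ 16 (mod 37), so λ ≡ 19.
  x = λ² - 6 - 13 = 361 - 19 ≡ 9; y = λ·(6 - 9) - 25 ≡ 29. → (9, 29)
8P: (9, 29) + (13, 10). λ = (10 - 29)/(13 - 9) ≡ 18/4 mod 37. 4⁻¹ ≡ 28 (mod 37), so λ ≡ 23.
  x = λ² - 9 - 13 = 529 - 22 ≡ 26; y = λ·(9 - 26) - 29 ≡ 24. → (26, 24)
9P: (26, 24) + (13, 10). λ = (10 - 24)/(13 - 26) ≡ 23/24 mod 37. 24⁻¹ ≡ 17 (mod 37), so λ ≡ 21.
  x = λ² - 26 - 13 = 441 - 39 ≡ 32; y = λ·(26 - 32) - 24 ≡ 35. → (32, 35)
10P: (32, 35) + (13, 10). λ = (10 - 35)/(13 - 32) ≡ 12/18 mod 37. 18⁻¹ ≡ 35 (mod 37), so λ ≡ 13.
  x = λ² - 32 - 13 = 169 - 45 ≡ 13; y = λ·(32 - 13) - 35 ≡ 27. → (13, 27)
11P: (13, 27) + (13, 10): same x and y₁ ≡ -y₂, so the sum is 𝒪.
11P = 𝒪, so the order is 11.

11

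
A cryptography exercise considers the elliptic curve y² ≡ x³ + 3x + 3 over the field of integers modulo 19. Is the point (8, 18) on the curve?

y² = 18² ≡ 1; x³ + 3x + 3 = 539 ≡ 7 (mod 19). 1 ≠ 7.

no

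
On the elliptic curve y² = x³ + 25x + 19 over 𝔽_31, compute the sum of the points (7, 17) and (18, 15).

(15, 7)

(7, 17) + (18, 15). λ = (15 - 17)/(18 - 7) ≡ 29/11 mod 31. 11⁻¹ ≡ 17 (mod 31), so λ ≡ 28.
  x = λ² - 7 - 18 = 784 - 25 ≡ 15; y = λ·(7 - 15) - 17 ≡ 7. → (15, 7)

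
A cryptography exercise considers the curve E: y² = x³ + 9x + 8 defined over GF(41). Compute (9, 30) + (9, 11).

O

The two points share x = 9 and their y-coordinates satisfy 30 + 11 ≡ 0 (mod 41), so they are inverses. Their sum is O.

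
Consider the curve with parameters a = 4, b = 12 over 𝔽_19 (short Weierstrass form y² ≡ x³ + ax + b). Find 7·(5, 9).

(5, 9)

Write Q = (5, 9).
Double-and-add on 7 = (111)₂. Start with Q = (5, 9) for the leading 1-bit.
double: tangent at (5, 9): λ = (3·5² + 4)/(2·9) ≡ 3/18. 18⁻¹ ≡ 18 (mod 19) since 18·18 = 324 ≡ 1, so λ ≡ 3·18 ≡ 16.
  x = λ² - 5 - 5 = 256 - 10 ≡ 18; y = λ·(5 - 18) - 9 ≡ 11. → (18, 11)
add Q: (18, 11) + (5, 9). λ = (9 - 11)/(5 - 18) ≡ 17/6 mod 19. 6⁻¹ ≡ 16 (mod 19), so λ ≡ 6.
  x = λ² - 18 - 5 = 36 - 23 ≡ 13; y = λ·(18 - 13) - 11 ≡ 0. → (13, 0)
double: (13, 0) + (13, 0): same x and y₁ ≡ -y₂, so the sum is O.
add Q: O + (5, 9) = (5, 9) (identity).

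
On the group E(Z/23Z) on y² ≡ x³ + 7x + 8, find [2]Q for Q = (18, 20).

(0, 10)

tangent at (18, 20): λ = (3·18² + 7)/(2·20) ≡ 13/17. 17⁻¹ ≡ 19 (mod 23), so λ ≡ 13·19 ≡ 17.
  x = λ² - 18 - 18 = 289 - 36 ≡ 0; y = λ·(18 - 0) - 20 ≡ 10. → (0, 10)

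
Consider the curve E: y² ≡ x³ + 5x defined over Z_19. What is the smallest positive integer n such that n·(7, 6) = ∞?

2P: tangent at (7, 6): λ = (3·7² + 5)/(2·6) ≡ 0/12. 12⁻¹ ≡ 8 (mod 19), so λ ≡ 0·8 ≡ 0.
  x = λ² - 7 - 7 = 0 - 14 ≡ 5; y = λ·(7 - 5) - 6 ≡ 13. → (5, 13)
3P: (5, 13) + (7, 6). λ = (6 - 13)/(7 - 5) ≡ 12/2 mod 19. 2⁻¹ ≡ 10 (mod 19) since 2·10 = 20 ≡ 1, so λ ≡ 6.
  x = λ² - 5 - 7 = 36 - 12 ≡ 5; y = λ·(5 - 5) - 13 ≡ 6. → (5, 6)
4P: (5, 6) + (7, 6). λ = (6 - 6)/(7 - 5) ≡ 0/2 mod 19. 2⁻¹ ≡ 10 (mod 19), so λ ≡ 0.
  x = λ² - 5 - 7 = 0 - 12 ≡ 7; y = λ·(5 - 7) - 6 ≡ 13. → (7, 13)
5P: (7, 13) + (7, 6): same x and y₁ ≡ -y₂, so the sum is ∞.
5P = ∞, so the order is 5.

5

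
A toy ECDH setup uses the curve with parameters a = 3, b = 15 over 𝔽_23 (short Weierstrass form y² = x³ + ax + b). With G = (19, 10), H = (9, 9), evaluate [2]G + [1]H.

(19, 13)

First 2G:
Repeated addition: build up to 2G.
2G: tangent at (19, 10): λ = (3·19² + 3)/(2·10) ≡ 5/20. 20⁻¹ ≡ 15 (mod 23) since 20·15 = 300 ≡ 1, so λ ≡ 5·15 ≡ 6.
  x = λ² - 19 - 19 = 36 - 38 ≡ 21; y = λ·(19 - 21) - 10 ≡ 1. → (21, 1)
2G = (21, 1).
Finally 2G + H:
(21, 1) + (9, 9). λ = (9 - 1)/(9 - 21) ≡ 8/11 mod 23. 11⁻¹ ≡ 21 (mod 23) since 11·21 = 231 ≡ 1, so λ ≡ 7.
  x = λ² - 21 - 9 = 49 - 30 ≡ 19; y = λ·(21 - 19) - 1 ≡ 13. → (19, 13)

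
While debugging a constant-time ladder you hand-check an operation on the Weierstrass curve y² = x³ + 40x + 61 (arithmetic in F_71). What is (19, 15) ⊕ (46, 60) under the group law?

(19, 15) + (46, 60). λ = (60 - 15)/(46 - 19) ≡ 45/27 mod 71. 27⁻¹ ≡ 50 (mod 71) since 27·50 = 1350 ≡ 1, so λ ≡ 49.
  x = λ² - 19 - 46 = 2401 - 65 ≡ 64; y = λ·(19 - 64) - 15 ≡ 52. → (64, 52)

(64, 52)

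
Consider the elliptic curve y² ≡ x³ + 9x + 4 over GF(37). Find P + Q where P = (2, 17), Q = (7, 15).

(2, 17) + (7, 15). λ = (15 - 17)/(7 - 2) ≡ 35/5 mod 37. 5⁻¹ ≡ 15 (mod 37), so λ ≡ 7.
  x = λ² - 2 - 7 = 49 - 9 ≡ 3; y = λ·(2 - 3) - 17 ≡ 13. → (3, 13)

(3, 13)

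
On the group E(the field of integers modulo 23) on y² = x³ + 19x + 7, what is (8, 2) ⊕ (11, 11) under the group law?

(13, 6)

(8, 2) + (11, 11). λ = (11 - 2)/(11 - 8) ≡ 9/3 mod 23. 3⁻¹ ≡ 8 (mod 23) since 3·8 = 24 ≡ 1, so λ ≡ 3.
  x = λ² - 8 - 11 = 9 - 19 ≡ 13; y = λ·(8 - 13) - 2 ≡ 6. → (13, 6)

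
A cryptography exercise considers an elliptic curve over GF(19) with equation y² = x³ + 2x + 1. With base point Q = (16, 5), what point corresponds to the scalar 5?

Repeated addition: build up to 5Q.
2Q: tangent at (16, 5): λ = (3·16² + 2)/(2·5) ≡ 10/10. 10⁻¹ ≡ 2 (mod 19) since 10·2 = 20 ≡ 1, so λ ≡ 10·2 ≡ 1.
  x = λ² - 16 - 16 = 1 - 32 ≡ 7; y = λ·(16 - 7) - 5 ≡ 4. → (7, 4)
3Q: (7, 4) + (16, 5). λ = (5 - 4)/(16 - 7) ≡ 1/9 mod 19. 9⁻¹ ≡ 17 (mod 19), so λ ≡ 17.
  x = λ² - 7 - 16 = 289 - 23 ≡ 0; y = λ·(7 - 0) - 4 ≡ 1. → (0, 1)
4Q: (0, 1) + (16, 5). λ = (5 - 1)/(16 - 0) ≡ 4/16 mod 19. 16⁻¹ ≡ 6 (mod 19), so λ ≡ 5.
  x = λ² - 0 - 16 = 25 - 16 ≡ 9; y = λ·(0 - 9) - 1 ≡ 11. → (9, 11)
5Q: (9, 11) + (16, 5). λ = (5 - 11)/(16 - 9) ≡ 13/7 mod 19. 7⁻¹ ≡ 11 (mod 19) since 7·11 = 77 ≡ 1, so λ ≡ 10.
  x = λ² - 9 - 16 = 100 - 25 ≡ 18; y = λ·(9 - 18) - 11 ≡ 13. → (18, 13)

(18, 13)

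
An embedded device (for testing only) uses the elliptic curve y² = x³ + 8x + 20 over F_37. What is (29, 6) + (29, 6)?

tangent at (29, 6): λ = (3·29² + 8)/(2·6) ≡ 15/12. 12⁻¹ ≡ 34 (mod 37), so λ ≡ 15·34 ≡ 29.
  x = λ² - 29 - 29 = 841 - 58 ≡ 6; y = λ·(29 - 6) - 6 ≡ 32. → (6, 32)

(6, 32)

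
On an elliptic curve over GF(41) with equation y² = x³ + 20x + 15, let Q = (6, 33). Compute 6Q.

(14, 28)

Repeated addition: build up to 6Q.
2Q: tangent at (6, 33): λ = (3·6² + 20)/(2·33) ≡ 5/25. 25⁻¹ ≡ 23 (mod 41), so λ ≡ 5·23 ≡ 33.
  x = λ² - 6 - 6 = 1089 - 12 ≡ 11; y = λ·(6 - 11) - 33 ≡ 7. → (11, 7)
3Q: (11, 7) + (6, 33). λ = (33 - 7)/(6 - 11) ≡ 26/36 mod 41. 36⁻¹ ≡ 8 (mod 41), so λ ≡ 3.
  x = λ² - 11 - 6 = 9 - 17 ≡ 33; y = λ·(11 - 33) - 7 ≡ 9. → (33, 9)
4Q: (33, 9) + (6, 33). λ = (33 - 9)/(6 - 33) ≡ 24/14 mod 41. 14⁻¹ ≡ 3 (mod 41), so λ ≡ 31.
  x = λ² - 33 - 6 = 961 - 39 ≡ 20; y = λ·(33 - 20) - 9 ≡ 25. → (20, 25)
5Q: (20, 25) + (6, 33). λ = (33 - 25)/(6 - 20) ≡ 8/27 mod 41. 27⁻¹ ≡ 38 (mod 41) since 27·38 = 1026 ≡ 1, so λ ≡ 17.
  x = λ² - 20 - 6 = 289 - 26 ≡ 17; y = λ·(20 - 17) - 25 ≡ 26. → (17, 26)
6Q: (17, 26) + (6, 33). λ = (33 - 26)/(6 - 17) ≡ 7/30 mod 41. 30⁻¹ ≡ 26 (mod 41), so λ ≡ 18.
  x = λ² - 17 - 6 = 324 - 23 ≡ 14; y = λ·(17 - 14) - 26 ≡ 28. → (14, 28)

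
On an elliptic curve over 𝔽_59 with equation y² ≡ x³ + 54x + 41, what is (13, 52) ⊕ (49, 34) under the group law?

(12, 36)

(13, 52) + (49, 34). λ = (34 - 52)/(49 - 13) ≡ 41/36 mod 59. 36⁻¹ ≡ 41 (mod 59) since 36·41 = 1476 ≡ 1, so λ ≡ 29.
  x = λ² - 13 - 49 = 841 - 62 ≡ 12; y = λ·(13 - 12) - 52 ≡ 36. → (12, 36)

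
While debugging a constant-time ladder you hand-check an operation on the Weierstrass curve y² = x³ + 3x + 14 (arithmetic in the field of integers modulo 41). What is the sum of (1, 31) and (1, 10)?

O

The two points share x = 1 and their y-coordinates satisfy 31 + 10 ≡ 0 (mod 41), so they are inverses. Their sum is O.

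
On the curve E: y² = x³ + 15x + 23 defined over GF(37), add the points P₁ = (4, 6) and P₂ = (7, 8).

(10, 27)

(4, 6) + (7, 8). λ = (8 - 6)/(7 - 4) ≡ 2/3 mod 37. 3⁻¹ ≡ 25 (mod 37), so λ ≡ 13.
  x = λ² - 4 - 7 = 169 - 11 ≡ 10; y = λ·(4 - 10) - 6 ≡ 27. → (10, 27)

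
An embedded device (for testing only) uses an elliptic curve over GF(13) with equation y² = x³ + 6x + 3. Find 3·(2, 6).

Write Q = (2, 6).
Repeated addition: build up to 3Q.
2Q: tangent at (2, 6): λ = (3·2² + 6)/(2·6) ≡ 5/12. 12⁻¹ ≡ 12 (mod 13), so λ ≡ 5·12 ≡ 8.
  x = λ² - 2 - 2 = 64 - 4 ≡ 8; y = λ·(2 - 8) - 6 ≡ 11. → (8, 11)
3Q: (8, 11) + (2, 6). λ = (6 - 11)/(2 - 8) ≡ 8/7 mod 13. 7⁻¹ ≡ 2 (mod 13), so λ ≡ 3.
  x = λ² - 8 - 2 = 9 - 10 ≡ 12; y = λ·(8 - 12) - 11 ≡ 3. → (12, 3)

(12, 3)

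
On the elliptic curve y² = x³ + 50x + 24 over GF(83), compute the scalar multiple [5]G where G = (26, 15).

Double-and-add on 5 = (101)₂. Start with G = (26, 15) for the leading 1-bit.
double: tangent at (26, 15): λ = (3·26² + 50)/(2·15) ≡ 3/30. 30⁻¹ ≡ 36 (mod 83), so λ ≡ 3·36 ≡ 25.
  x = λ² - 26 - 26 = 625 - 52 ≡ 75; y = λ·(26 - 75) - 15 ≡ 5. → (75, 5)
double: tangent at (75, 5): λ = (3·75² + 50)/(2·5) ≡ 76/10. 10⁻¹ ≡ 25 (mod 83), so λ ≡ 76·25 ≡ 74.
  x = λ² - 75 - 75 = 5476 - 150 ≡ 14; y = λ·(75 - 14) - 5 ≡ 27. → (14, 27)
add G: (14, 27) + (26, 15). λ = (15 - 27)/(26 - 14) ≡ 71/12 mod 83. 12⁻¹ ≡ 7 (mod 83) since 12·7 = 84 ≡ 1, so λ ≡ 82.
  x = λ² - 14 - 26 = 6724 - 40 ≡ 44; y = λ·(14 - 44) - 27 ≡ 3. → (44, 3)

(44, 3)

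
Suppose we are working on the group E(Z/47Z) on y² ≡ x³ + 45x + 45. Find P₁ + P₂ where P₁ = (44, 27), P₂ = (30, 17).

(9, 45)

(44, 27) + (30, 17). λ = (17 - 27)/(30 - 44) ≡ 37/33 mod 47. 33⁻¹ ≡ 10 (mod 47), so λ ≡ 41.
  x = λ² - 44 - 30 = 1681 - 74 ≡ 9; y = λ·(44 - 9) - 27 ≡ 45. → (9, 45)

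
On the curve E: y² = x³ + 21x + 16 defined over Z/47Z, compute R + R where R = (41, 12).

(24, 3)

tangent at (41, 12): λ = (3·41² + 21)/(2·12) ≡ 35/24. 24⁻¹ ≡ 2 (mod 47) since 24·2 = 48 ≡ 1, so λ ≡ 35·2 ≡ 23.
  x = λ² - 41 - 41 = 529 - 82 ≡ 24; y = λ·(41 - 24) - 12 ≡ 3. → (24, 3)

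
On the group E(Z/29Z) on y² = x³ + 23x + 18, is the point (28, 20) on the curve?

yes

y² = 20² ≡ 23; x³ + 23x + 18 = 22614 ≡ 23 (mod 29). 23 = 23.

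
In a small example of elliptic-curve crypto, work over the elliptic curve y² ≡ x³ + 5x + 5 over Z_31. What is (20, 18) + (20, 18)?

(9, 29)

tangent at (20, 18): λ = (3·20² + 5)/(2·18) ≡ 27/5. 5⁻¹ ≡ 25 (mod 31), so λ ≡ 27·25 ≡ 24.
  x = λ² - 20 - 20 = 576 - 40 ≡ 9; y = λ·(20 - 9) - 18 ≡ 29. → (9, 29)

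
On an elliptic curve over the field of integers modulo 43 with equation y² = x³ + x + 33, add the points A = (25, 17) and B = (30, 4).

(24, 32)

(25, 17) + (30, 4). λ = (4 - 17)/(30 - 25) ≡ 30/5 mod 43. 5⁻¹ ≡ 26 (mod 43), so λ ≡ 6.
  x = λ² - 25 - 30 = 36 - 55 ≡ 24; y = λ·(25 - 24) - 17 ≡ 32. → (24, 32)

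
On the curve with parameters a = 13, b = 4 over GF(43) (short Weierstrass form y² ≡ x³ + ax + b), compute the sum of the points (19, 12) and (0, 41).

(33, 32)

(19, 12) + (0, 41). λ = (41 - 12)/(0 - 19) ≡ 29/24 mod 43. 24⁻¹ ≡ 9 (mod 43) since 24·9 = 216 ≡ 1, so λ ≡ 3.
  x = λ² - 19 - 0 = 9 - 19 ≡ 33; y = λ·(19 - 33) - 12 ≡ 32. → (33, 32)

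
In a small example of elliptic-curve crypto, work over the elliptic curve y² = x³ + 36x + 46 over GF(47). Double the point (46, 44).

(9, 21)

tangent at (46, 44): λ = (3·46² + 36)/(2·44) ≡ 39/41. 41⁻¹ ≡ 39 (mod 47), so λ ≡ 39·39 ≡ 17.
  x = λ² - 46 - 46 = 289 - 92 ≡ 9; y = λ·(46 - 9) - 44 ≡ 21. → (9, 21)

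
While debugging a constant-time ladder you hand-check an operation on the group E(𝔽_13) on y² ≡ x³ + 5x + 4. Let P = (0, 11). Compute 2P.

(4, 7)

tangent at (0, 11): λ = (3·0² + 5)/(2·11) ≡ 5/9. 9⁻¹ ≡ 3 (mod 13) since 9·3 = 27 ≡ 1, so λ ≡ 5·3 ≡ 2.
  x = λ² - 0 - 0 = 4 - 0 ≡ 4; y = λ·(0 - 4) - 11 ≡ 7. → (4, 7)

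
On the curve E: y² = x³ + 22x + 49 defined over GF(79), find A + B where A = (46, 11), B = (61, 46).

(46, 11) + (61, 46). λ = (46 - 11)/(61 - 46) ≡ 35/15 mod 79. 15⁻¹ ≡ 58 (mod 79) since 15·58 = 870 ≡ 1, so λ ≡ 55.
  x = λ² - 46 - 61 = 3025 - 107 ≡ 74; y = λ·(46 - 74) - 11 ≡ 29. → (74, 29)

(74, 29)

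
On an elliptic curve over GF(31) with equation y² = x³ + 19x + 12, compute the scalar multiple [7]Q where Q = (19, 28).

(24, 30)

Repeated addition: build up to 7Q.
2Q: tangent at (19, 28): λ = (3·19² + 19)/(2·28) ≡ 17/25. 25⁻¹ ≡ 5 (mod 31) since 25·5 = 125 ≡ 1, so λ ≡ 17·5 ≡ 23.
  x = λ² - 19 - 19 = 529 - 38 ≡ 26; y = λ·(19 - 26) - 28 ≡ 28. → (26, 28)
3Q: (26, 28) + (19, 28). λ = (28 - 28)/(19 - 26) ≡ 0/24 mod 31. 24⁻¹ ≡ 22 (mod 31) since 24·22 = 528 ≡ 1, so λ ≡ 0.
  x = λ² - 26 - 19 = 0 - 45 ≡ 17; y = λ·(26 - 17) - 28 ≡ 3. → (17, 3)
4Q: (17, 3) + (19, 28). λ = (28 - 3)/(19 - 17) ≡ 25/2 mod 31. 2⁻¹ ≡ 16 (mod 31) since 2·16 = 32 ≡ 1, so λ ≡ 28.
  x = λ² - 17 - 19 = 784 - 36 ≡ 4; y = λ·(17 - 4) - 3 ≡ 20. → (4, 20)
5Q: (4, 20) + (19, 28). λ = (28 - 20)/(19 - 4) ≡ 8/15 mod 31. 15⁻¹ ≡ 29 (mod 31) since 15·29 = 435 ≡ 1, so λ ≡ 15.
  x = λ² - 4 - 19 = 225 - 23 ≡ 16; y = λ·(4 - 16) - 20 ≡ 17. → (16, 17)
6Q: (16, 17) + (19, 28). λ = (28 - 17)/(19 - 16) ≡ 11/3 mod 31. 3⁻¹ ≡ 21 (mod 31) since 3·21 = 63 ≡ 1, so λ ≡ 14.
  x = λ² - 16 - 19 = 196 - 35 ≡ 6; y = λ·(16 - 6) - 17 ≡ 30. → (6, 30)
7Q: (6, 30) + (19, 28). λ = (28 - 30)/(19 - 6) ≡ 29/13 mod 31. 13⁻¹ ≡ 12 (mod 31), so λ ≡ 7.
  x = λ² - 6 - 19 = 49 - 25 ≡ 24; y = λ·(6 - 24) - 30 ≡ 30. → (24, 30)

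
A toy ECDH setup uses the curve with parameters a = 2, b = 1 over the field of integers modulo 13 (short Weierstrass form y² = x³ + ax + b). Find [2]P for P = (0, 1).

tangent at (0, 1): λ = (3·0² + 2)/(2·1) ≡ 2/2. 2⁻¹ ≡ 7 (mod 13) since 2·7 = 14 ≡ 1, so λ ≡ 2·7 ≡ 1.
  x = λ² - 0 - 0 = 1 - 0 ≡ 1; y = λ·(0 - 1) - 1 ≡ 11. → (1, 11)

(1, 11)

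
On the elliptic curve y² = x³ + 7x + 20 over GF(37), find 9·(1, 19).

Write Q = (1, 19).
Double-and-add on 9 = (1001)₂. Start with Q = (1, 19) for the leading 1-bit.
double: tangent at (1, 19): λ = (3·1² + 7)/(2·19) ≡ 10/1. 1⁻¹ ≡ 1 (mod 37), so λ ≡ 10·1 ≡ 10.
  x = λ² - 1 - 1 = 100 - 2 ≡ 24; y = λ·(1 - 24) - 19 ≡ 10. → (24, 10)
double: tangent at (24, 10): λ = (3·24² + 7)/(2·10) ≡ 33/20. 20⁻¹ ≡ 13 (mod 37), so λ ≡ 33·13 ≡ 22.
  x = λ² - 24 - 24 = 484 - 48 ≡ 29; y = λ·(24 - 29) - 10 ≡ 28. → (29, 28)
double: tangent at (29, 28): λ = (3·29² + 7)/(2·28) ≡ 14/19. 19⁻¹ ≡ 2 (mod 37), so λ ≡ 14·2 ≡ 28.
  x = λ² - 29 - 29 = 784 - 58 ≡ 23; y = λ·(29 - 23) - 28 ≡ 29. → (23, 29)
add Q: (23, 29) + (1, 19). λ = (19 - 29)/(1 - 23) ≡ 27/15 mod 37. 15⁻¹ ≡ 5 (mod 37), so λ ≡ 24.
  x = λ² - 23 - 1 = 576 - 24 ≡ 34; y = λ·(23 - 34) - 29 ≡ 3. → (34, 3)

(34, 3)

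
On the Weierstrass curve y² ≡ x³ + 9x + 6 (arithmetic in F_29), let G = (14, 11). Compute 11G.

(14, 18)

Double-and-add on 11 = (1011)₂. Start with G = (14, 11) for the leading 1-bit.
double: tangent at (14, 11): λ = (3·14² + 9)/(2·11) ≡ 17/22. 22⁻¹ ≡ 4 (mod 29) since 22·4 = 88 ≡ 1, so λ ≡ 17·4 ≡ 10.
  x = λ² - 14 - 14 = 100 - 28 ≡ 14; y = λ·(14 - 14) - 11 ≡ 18. → (14, 18)
double: tangent at (14, 18): λ = (3·14² + 9)/(2·18) ≡ 17/7. 7⁻¹ ≡ 25 (mod 29), so λ ≡ 17·25 ≡ 19.
  x = λ² - 14 - 14 = 361 - 28 ≡ 14; y = λ·(14 - 14) - 18 ≡ 11. → (14, 11)
add G: tangent at (14, 11): λ = (3·14² + 9)/(2·11) ≡ 17/22. 22⁻¹ ≡ 4 (mod 29) since 22·4 = 88 ≡ 1, so λ ≡ 17·4 ≡ 10.
  x = λ² - 14 - 14 = 100 - 28 ≡ 14; y = λ·(14 - 14) - 11 ≡ 18. → (14, 18)
double: tangent at (14, 18): λ = (3·14² + 9)/(2·18) ≡ 17/7. 7⁻¹ ≡ 25 (mod 29) since 7·25 = 175 ≡ 1, so λ ≡ 17·25 ≡ 19.
  x = λ² - 14 - 14 = 361 - 28 ≡ 14; y = λ·(14 - 14) - 18 ≡ 11. → (14, 11)
add G: tangent at (14, 11): λ = (3·14² + 9)/(2·11) ≡ 17/22. 22⁻¹ ≡ 4 (mod 29), so λ ≡ 17·4 ≡ 10.
  x = λ² - 14 - 14 = 100 - 28 ≡ 14; y = λ·(14 - 14) - 11 ≡ 18. → (14, 18)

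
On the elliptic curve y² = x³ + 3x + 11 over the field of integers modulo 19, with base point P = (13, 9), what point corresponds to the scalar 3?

Repeated addition: build up to 3P.
2P: tangent at (13, 9): λ = (3·13² + 3)/(2·9) ≡ 16/18. 18⁻¹ ≡ 18 (mod 19) since 18·18 = 324 ≡ 1, so λ ≡ 16·18 ≡ 3.
  x = λ² - 13 - 13 = 9 - 26 ≡ 2; y = λ·(13 - 2) - 9 ≡ 5. → (2, 5)
3P: (2, 5) + (13, 9). λ = (9 - 5)/(13 - 2) ≡ 4/11 mod 19. 11⁻¹ ≡ 7 (mod 19), so λ ≡ 9.
  x = λ² - 2 - 13 = 81 - 15 ≡ 9; y = λ·(2 - 9) - 5 ≡ 8. → (9, 8)

(9, 8)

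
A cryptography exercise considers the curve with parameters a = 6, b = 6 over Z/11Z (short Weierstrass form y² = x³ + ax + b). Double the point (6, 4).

(2, 9)

tangent at (6, 4): λ = (3·6² + 6)/(2·4) ≡ 4/8. 8⁻¹ ≡ 7 (mod 11) since 8·7 = 56 ≡ 1, so λ ≡ 4·7 ≡ 6.
  x = λ² - 6 - 6 = 36 - 12 ≡ 2; y = λ·(6 - 2) - 4 ≡ 9. → (2, 9)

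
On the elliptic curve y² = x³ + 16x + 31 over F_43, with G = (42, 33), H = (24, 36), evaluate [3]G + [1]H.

(23, 28)

First 3G:
Repeated addition: build up to 3G.
2G: tangent at (42, 33): λ = (3·42² + 16)/(2·33) ≡ 19/23. 23⁻¹ ≡ 15 (mod 43), so λ ≡ 19·15 ≡ 27.
  x = λ² - 42 - 42 = 729 - 84 ≡ 0; y = λ·(42 - 0) - 33 ≡ 26. → (0, 26)
3G: (0, 26) + (42, 33). λ = (33 - 26)/(42 - 0) ≡ 7/42 mod 43. 42⁻¹ ≡ 42 (mod 43) since 42·42 = 1764 ≡ 1, so λ ≡ 36.
  x = λ² - 0 - 42 = 1296 - 42 ≡ 7; y = λ·(0 - 7) - 26 ≡ 23. → (7, 23)
3G = (7, 23).
Finally 3G + H:
(7, 23) + (24, 36). λ = (36 - 23)/(24 - 7) ≡ 13/17 mod 43. 17⁻¹ ≡ 38 (mod 43), so λ ≡ 21.
  x = λ² - 7 - 24 = 441 - 31 ≡ 23; y = λ·(7 - 23) - 23 ≡ 28. → (23, 28)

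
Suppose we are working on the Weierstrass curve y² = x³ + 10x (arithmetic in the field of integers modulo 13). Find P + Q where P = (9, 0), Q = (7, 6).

(9, 0) + (7, 6). λ = (6 - 0)/(7 - 9) ≡ 6/11 mod 13. 11⁻¹ ≡ 6 (mod 13), so λ ≡ 10.
  x = λ² - 9 - 7 = 100 - 16 ≡ 6; y = λ·(9 - 6) - 0 ≡ 4. → (6, 4)

(6, 4)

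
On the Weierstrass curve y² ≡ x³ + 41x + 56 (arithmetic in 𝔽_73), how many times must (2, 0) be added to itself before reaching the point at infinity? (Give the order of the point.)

2

2P: (2, 0) + (2, 0): same x and y₁ ≡ -y₂, so the sum is the point at infinity.
2P = the point at infinity, so the order is 2.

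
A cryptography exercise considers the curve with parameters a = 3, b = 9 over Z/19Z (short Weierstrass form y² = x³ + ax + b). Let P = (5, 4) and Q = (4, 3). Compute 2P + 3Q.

(18, 10)

First 2P:
Repeated addition: build up to 2P.
2P: tangent at (5, 4): λ = (3·5² + 3)/(2·4) ≡ 2/8. 8⁻¹ ≡ 12 (mod 19) since 8·12 = 96 ≡ 1, so λ ≡ 2·12 ≡ 5.
  x = λ² - 5 - 5 = 25 - 10 ≡ 15; y = λ·(5 - 15) - 4 ≡ 3. → (15, 3)
2P = (15, 3).
Next 3Q:
Repeated addition: build up to 3Q.
2Q: tangent at (4, 3): λ = (3·4² + 3)/(2·3) ≡ 13/6. 6⁻¹ ≡ 16 (mod 19), so λ ≡ 13·16 ≡ 18.
  x = λ² - 4 - 4 = 324 - 8 ≡ 12; y = λ·(4 - 12) - 3 ≡ 5. → (12, 5)
3Q: (12, 5) + (4, 3). λ = (3 - 5)/(4 - 12) ≡ 17/11 mod 19. 11⁻¹ ≡ 7 (mod 19), so λ ≡ 5.
  x = λ² - 12 - 4 = 25 - 16 ≡ 9; y = λ·(12 - 9) - 5 ≡ 10. → (9, 10)
3Q = (9, 10).
Finally 2P + 3Q:
(15, 3) + (9, 10). λ = (10 - 3)/(9 - 15) ≡ 7/13 mod 19. 13⁻¹ ≡ 3 (mod 19), so λ ≡ 2.
  x = λ² - 15 - 9 = 4 - 24 ≡ 18; y = λ·(15 - 18) - 3 ≡ 10. → (18, 10)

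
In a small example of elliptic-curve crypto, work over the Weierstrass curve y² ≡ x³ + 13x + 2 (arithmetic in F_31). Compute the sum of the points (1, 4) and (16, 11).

(24, 8)

(1, 4) + (16, 11). λ = (11 - 4)/(16 - 1) ≡ 7/15 mod 31. 15⁻¹ ≡ 29 (mod 31) since 15·29 = 435 ≡ 1, so λ ≡ 17.
  x = λ² - 1 - 16 = 289 - 17 ≡ 24; y = λ·(1 - 24) - 4 ≡ 8. → (24, 8)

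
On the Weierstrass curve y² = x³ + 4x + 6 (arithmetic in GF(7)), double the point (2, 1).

(4, 4)

tangent at (2, 1): λ = (3·2² + 4)/(2·1) ≡ 2/2. 2⁻¹ ≡ 4 (mod 7) since 2·4 = 8 ≡ 1, so λ ≡ 2·4 ≡ 1.
  x = λ² - 2 - 2 = 1 - 4 ≡ 4; y = λ·(2 - 4) - 1 ≡ 4. → (4, 4)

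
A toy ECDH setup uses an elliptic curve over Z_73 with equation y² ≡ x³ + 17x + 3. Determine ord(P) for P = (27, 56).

3

2P: tangent at (27, 56): λ = (3·27² + 17)/(2·56) ≡ 14/39. 39⁻¹ ≡ 15 (mod 73), so λ ≡ 14·15 ≡ 64.
  x = λ² - 27 - 27 = 4096 - 54 ≡ 27; y = λ·(27 - 27) - 56 ≡ 17. → (27, 17)
3P: (27, 17) + (27, 56): same x and y₁ ≡ -y₂, so the sum is ∞.
3P = ∞, so the order is 3.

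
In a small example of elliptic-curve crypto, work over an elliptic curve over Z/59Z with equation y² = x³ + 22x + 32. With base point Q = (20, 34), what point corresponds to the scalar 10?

Double-and-add on 10 = (1010)₂. Start with Q = (20, 34) for the leading 1-bit.
double: tangent at (20, 34): λ = (3·20² + 22)/(2·34) ≡ 42/9. 9⁻¹ ≡ 46 (mod 59), so λ ≡ 42·46 ≡ 44.
  x = λ² - 20 - 20 = 1936 - 40 ≡ 8; y = λ·(20 - 8) - 34 ≡ 22. → (8, 22)
double: tangent at (8, 22): λ = (3·8² + 22)/(2·22) ≡ 37/44. 44⁻¹ ≡ 55 (mod 59), so λ ≡ 37·55 ≡ 29.
  x = λ² - 8 - 8 = 841 - 16 ≡ 58; y = λ·(8 - 58) - 22 ≡ 3. → (58, 3)
add Q: (58, 3) + (20, 34). λ = (34 - 3)/(20 - 58) ≡ 31/21 mod 59. 21⁻¹ ≡ 45 (mod 59), so λ ≡ 38.
  x = λ² - 58 - 20 = 1444 - 78 ≡ 9; y = λ·(58 - 9) - 3 ≡ 30. → (9, 30)
double: tangent at (9, 30): λ = (3·9² + 22)/(2·30) ≡ 29/1. 1⁻¹ ≡ 1 (mod 59), so λ ≡ 29·1 ≡ 29.
  x = λ² - 9 - 9 = 841 - 18 ≡ 56; y = λ·(9 - 56) - 30 ≡ 23. → (56, 23)

(56, 23)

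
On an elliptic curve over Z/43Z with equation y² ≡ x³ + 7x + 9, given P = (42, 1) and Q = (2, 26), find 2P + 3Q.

(2, 26)

First 2P:
Repeated addition: build up to 2P.
2P: tangent at (42, 1): λ = (3·42² + 7)/(2·1) ≡ 10/2. 2⁻¹ ≡ 22 (mod 43), so λ ≡ 10·22 ≡ 5.
  x = λ² - 42 - 42 = 25 - 84 ≡ 27; y = λ·(42 - 27) - 1 ≡ 31. → (27, 31)
2P = (27, 31).
Next 3Q:
Repeated addition: build up to 3Q.
2Q: tangent at (2, 26): λ = (3·2² + 7)/(2·26) ≡ 19/9. 9⁻¹ ≡ 24 (mod 43) since 9·24 = 216 ≡ 1, so λ ≡ 19·24 ≡ 26.
  x = λ² - 2 - 2 = 676 - 4 ≡ 27; y = λ·(2 - 27) - 26 ≡ 12. → (27, 12)
3Q: (27, 12) + (2, 26). λ = (26 - 12)/(2 - 27) ≡ 14/18 mod 43. 18⁻¹ ≡ 12 (mod 43), so λ ≡ 39.
  x = λ² - 27 - 2 = 1521 - 29 ≡ 30; y = λ·(27 - 30) - 12 ≡ 0. → (30, 0)
3Q = (30, 0).
Finally 2P + 3Q:
(27, 31) + (30, 0). λ = (0 - 31)/(30 - 27) ≡ 12/3 mod 43. 3⁻¹ ≡ 29 (mod 43) since 3·29 = 87 ≡ 1, so λ ≡ 4.
  x = λ² - 27 - 30 = 16 - 57 ≡ 2; y = λ·(27 - 2) - 31 ≡ 26. → (2, 26)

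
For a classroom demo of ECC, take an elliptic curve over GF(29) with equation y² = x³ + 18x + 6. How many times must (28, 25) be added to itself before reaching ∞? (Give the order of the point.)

4

2P: tangent at (28, 25): λ = (3·28² + 18)/(2·25) ≡ 21/21. 21⁻¹ ≡ 18 (mod 29), so λ ≡ 21·18 ≡ 1.
  x = λ² - 28 - 28 = 1 - 56 ≡ 3; y = λ·(28 - 3) - 25 ≡ 0. → (3, 0)
3P: (3, 0) + (28, 25). λ = (25 - 0)/(28 - 3) ≡ 25/25 mod 29. 25⁻¹ ≡ 7 (mod 29) since 25·7 = 175 ≡ 1, so λ ≡ 1.
  x = λ² - 3 - 28 = 1 - 31 ≡ 28; y = λ·(3 - 28) - 0 ≡ 4. → (28, 4)
4P: (28, 4) + (28, 25): same x and y₁ ≡ -y₂, so the sum is ∞.
4P = ∞, so the order is 4.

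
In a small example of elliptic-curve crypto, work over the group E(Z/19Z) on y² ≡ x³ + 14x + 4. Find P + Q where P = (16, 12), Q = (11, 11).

(8, 1)

(16, 12) + (11, 11). λ = (11 - 12)/(11 - 16) ≡ 18/14 mod 19. 14⁻¹ ≡ 15 (mod 19) since 14·15 = 210 ≡ 1, so λ ≡ 4.
  x = λ² - 16 - 11 = 16 - 27 ≡ 8; y = λ·(16 - 8) - 12 ≡ 1. → (8, 1)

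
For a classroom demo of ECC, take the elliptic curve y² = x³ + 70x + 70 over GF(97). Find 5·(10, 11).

Write P = (10, 11).
Double-and-add on 5 = (101)₂. Start with P = (10, 11) for the leading 1-bit.
double: tangent at (10, 11): λ = (3·10² + 70)/(2·11) ≡ 79/22. 22⁻¹ ≡ 75 (mod 97) since 22·75 = 1650 ≡ 1, so λ ≡ 79·75 ≡ 8.
  x = λ² - 10 - 10 = 64 - 20 ≡ 44; y = λ·(10 - 44) - 11 ≡ 8. → (44, 8)
double: tangent at (44, 8): λ = (3·44² + 70)/(2·8) ≡ 58/16. 16⁻¹ ≡ 91 (mod 97), so λ ≡ 58·91 ≡ 40.
  x = λ² - 44 - 44 = 1600 - 88 ≡ 57; y = λ·(44 - 57) - 8 ≡ 54. → (57, 54)
add P: (57, 54) + (10, 11). λ = (11 - 54)/(10 - 57) ≡ 54/50 mod 97. 50⁻¹ ≡ 33 (mod 97), so λ ≡ 36.
  x = λ² - 57 - 10 = 1296 - 67 ≡ 65; y = λ·(57 - 65) - 54 ≡ 46. → (65, 46)

(65, 46)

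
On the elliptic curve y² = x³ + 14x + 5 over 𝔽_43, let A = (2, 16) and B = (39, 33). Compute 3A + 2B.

First 3A:
Repeated addition: build up to 3A.
2A: tangent at (2, 16): λ = (3·2² + 14)/(2·16) ≡ 26/32. 32⁻¹ ≡ 39 (mod 43) since 32·39 = 1248 ≡ 1, so λ ≡ 26·39 ≡ 25.
  x = λ² - 2 - 2 = 625 - 4 ≡ 19; y = λ·(2 - 19) - 16 ≡ 32. → (19, 32)
3A: (19, 32) + (2, 16). λ = (16 - 32)/(2 - 19) ≡ 27/26 mod 43. 26⁻¹ ≡ 5 (mod 43) since 26·5 = 130 ≡ 1, so λ ≡ 6.
  x = λ² - 19 - 2 = 36 - 21 ≡ 15; y = λ·(19 - 15) - 32 ≡ 35. → (15, 35)
3A = (15, 35).
Next 2B:
Repeated addition: build up to 2B.
2B: tangent at (39, 33): λ = (3·39² + 14)/(2·33) ≡ 19/23. 23⁻¹ ≡ 15 (mod 43) since 23·15 = 345 ≡ 1, so λ ≡ 19·15 ≡ 27.
  x = λ² - 39 - 39 = 729 - 78 ≡ 6; y = λ·(39 - 6) - 33 ≡ 41. → (6, 41)
2B = (6, 41).
Finally 3A + 2B:
(15, 35) + (6, 41). λ = (41 - 35)/(6 - 15) ≡ 6/34 mod 43. 34⁻¹ ≡ 19 (mod 43) since 34·19 = 646 ≡ 1, so λ ≡ 28.
  x = λ² - 15 - 6 = 784 - 21 ≡ 32; y = λ·(15 - 32) - 35 ≡ 5. → (32, 5)

(32, 5)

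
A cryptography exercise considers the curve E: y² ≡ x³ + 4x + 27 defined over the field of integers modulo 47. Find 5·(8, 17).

(6, 19)

Write Q = (8, 17).
Double-and-add on 5 = (101)₂. Start with Q = (8, 17) for the leading 1-bit.
double: tangent at (8, 17): λ = (3·8² + 4)/(2·17) ≡ 8/34. 34⁻¹ ≡ 18 (mod 47), so λ ≡ 8·18 ≡ 3.
  x = λ² - 8 - 8 = 9 - 16 ≡ 40; y = λ·(8 - 40) - 17 ≡ 28. → (40, 28)
double: tangent at (40, 28): λ = (3·40² + 4)/(2·28) ≡ 10/9. 9⁻¹ ≡ 21 (mod 47), so λ ≡ 10·21 ≡ 22.
  x = λ² - 40 - 40 = 484 - 80 ≡ 28; y = λ·(40 - 28) - 28 ≡ 1. → (28, 1)
add Q: (28, 1) + (8, 17). λ = (17 - 1)/(8 - 28) ≡ 16/27 mod 47. 27⁻¹ ≡ 7 (mod 47), so λ ≡ 18.
  x = λ² - 28 - 8 = 324 - 36 ≡ 6; y = λ·(28 - 6) - 1 ≡ 19. → (6, 19)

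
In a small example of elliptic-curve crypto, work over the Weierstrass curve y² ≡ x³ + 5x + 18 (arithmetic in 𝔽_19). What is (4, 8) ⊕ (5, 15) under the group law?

(2, 6)

(4, 8) + (5, 15). λ = (15 - 8)/(5 - 4) ≡ 7/1 mod 19. 1⁻¹ ≡ 1 (mod 19), so λ ≡ 7.
  x = λ² - 4 - 5 = 49 - 9 ≡ 2; y = λ·(4 - 2) - 8 ≡ 6. → (2, 6)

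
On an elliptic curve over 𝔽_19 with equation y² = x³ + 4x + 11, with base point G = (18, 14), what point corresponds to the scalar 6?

Repeated addition: build up to 6G.
2G: tangent at (18, 14): λ = (3·18² + 4)/(2·14) ≡ 7/9. 9⁻¹ ≡ 17 (mod 19) since 9·17 = 153 ≡ 1, so λ ≡ 7·17 ≡ 5.
  x = λ² - 18 - 18 = 25 - 36 ≡ 8; y = λ·(18 - 8) - 14 ≡ 17. → (8, 17)
3G: (8, 17) + (18, 14). λ = (14 - 17)/(18 - 8) ≡ 16/10 mod 19. 10⁻¹ ≡ 2 (mod 19), so λ ≡ 13.
  x = λ² - 8 - 18 = 169 - 26 ≡ 10; y = λ·(8 - 10) - 17 ≡ 14. → (10, 14)
4G: (10, 14) + (18, 14). λ = (14 - 14)/(18 - 10) ≡ 0/8 mod 19. 8⁻¹ ≡ 12 (mod 19), so λ ≡ 0.
  x = λ² - 10 - 18 = 0 - 28 ≡ 10; y = λ·(10 - 10) - 14 ≡ 5. → (10, 5)
5G: (10, 5) + (18, 14). λ = (14 - 5)/(18 - 10) ≡ 9/8 mod 19. 8⁻¹ ≡ 12 (mod 19) since 8·12 = 96 ≡ 1, so λ ≡ 13.
  x = λ² - 10 - 18 = 169 - 28 ≡ 8; y = λ·(10 - 8) - 5 ≡ 2. → (8, 2)
6G: (8, 2) + (18, 14). λ = (14 - 2)/(18 - 8) ≡ 12/10 mod 19. 10⁻¹ ≡ 2 (mod 19), so λ ≡ 5.
  x = λ² - 8 - 18 = 25 - 26 ≡ 18; y = λ·(8 - 18) - 2 ≡ 5. → (18, 5)

(18, 5)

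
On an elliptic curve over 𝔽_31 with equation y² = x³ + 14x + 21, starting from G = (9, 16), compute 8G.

(10, 13)

Repeated addition: build up to 8G.
2G: tangent at (9, 16): λ = (3·9² + 14)/(2·16) ≡ 9/1. 1⁻¹ ≡ 1 (mod 31), so λ ≡ 9·1 ≡ 9.
  x = λ² - 9 - 9 = 81 - 18 ≡ 1; y = λ·(9 - 1) - 16 ≡ 25. → (1, 25)
3G: (1, 25) + (9, 16). λ = (16 - 25)/(9 - 1) ≡ 22/8 mod 31. 8⁻¹ ≡ 4 (mod 31), so λ ≡ 26.
  x = λ² - 1 - 9 = 676 - 10 ≡ 15; y = λ·(1 - 15) - 25 ≡ 14. → (15, 14)
4G: (15, 14) + (9, 16). λ = (16 - 14)/(9 - 15) ≡ 2/25 mod 31. 25⁻¹ ≡ 5 (mod 31), so λ ≡ 10.
  x = λ² - 15 - 9 = 100 - 24 ≡ 14; y = λ·(15 - 14) - 14 ≡ 27. → (14, 27)
5G: (14, 27) + (9, 16). λ = (16 - 27)/(9 - 14) ≡ 20/26 mod 31. 26⁻¹ ≡ 6 (mod 31) since 26·6 = 156 ≡ 1, so λ ≡ 27.
  x = λ² - 14 - 9 = 729 - 23 ≡ 24; y = λ·(14 - 24) - 27 ≡ 13. → (24, 13)
6G: (24, 13) + (9, 16). λ = (16 - 13)/(9 - 24) ≡ 3/16 mod 31. 16⁻¹ ≡ 2 (mod 31) since 16·2 = 32 ≡ 1, so λ ≡ 6.
  x = λ² - 24 - 9 = 36 - 33 ≡ 3; y = λ·(24 - 3) - 13 ≡ 20. → (3, 20)
7G: (3, 20) + (9, 16). λ = (16 - 20)/(9 - 3) ≡ 27/6 mod 31. 6⁻¹ ≡ 26 (mod 31), so λ ≡ 20.
  x = λ² - 3 - 9 = 400 - 12 ≡ 16; y = λ·(3 - 16) - 20 ≡ 30. → (16, 30)
8G: (16, 30) + (9, 16). λ = (16 - 30)/(9 - 16) ≡ 17/24 mod 31. 24⁻¹ ≡ 22 (mod 31), so λ ≡ 2.
  x = λ² - 16 - 9 = 4 - 25 ≡ 10; y = λ·(16 - 10) - 30 ≡ 13. → (10, 13)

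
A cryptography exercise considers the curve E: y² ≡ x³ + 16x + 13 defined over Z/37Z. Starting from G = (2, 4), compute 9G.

(16, 6)

Repeated addition: build up to 9G.
2G: tangent at (2, 4): λ = (3·2² + 16)/(2·4) ≡ 28/8. 8⁻¹ ≡ 14 (mod 37) since 8·14 = 112 ≡ 1, so λ ≡ 28·14 ≡ 22.
  x = λ² - 2 - 2 = 484 - 4 ≡ 36; y = λ·(2 - 36) - 4 ≡ 25. → (36, 25)
3G: (36, 25) + (2, 4). λ = (4 - 25)/(2 - 36) ≡ 16/3 mod 37. 3⁻¹ ≡ 25 (mod 37) since 3·25 = 75 ≡ 1, so λ ≡ 30.
  x = λ² - 36 - 2 = 900 - 38 ≡ 11; y = λ·(36 - 11) - 25 ≡ 22. → (11, 22)
4G: (11, 22) + (2, 4). λ = (4 - 22)/(2 - 11) ≡ 19/28 mod 37. 28⁻¹ ≡ 4 (mod 37) since 28·4 = 112 ≡ 1, so λ ≡ 2.
  x = λ² - 11 - 2 = 4 - 13 ≡ 28; y = λ·(11 - 28) - 22 ≡ 18. → (28, 18)
5G: (28, 18) + (2, 4). λ = (4 - 18)/(2 - 28) ≡ 23/11 mod 37. 11⁻¹ ≡ 27 (mod 37), so λ ≡ 29.
  x = λ² - 28 - 2 = 841 - 30 ≡ 34; y = λ·(28 - 34) - 18 ≡ 30. → (34, 30)
6G: (34, 30) + (2, 4). λ = (4 - 30)/(2 - 34) ≡ 11/5 mod 37. 5⁻¹ ≡ 15 (mod 37), so λ ≡ 17.
  x = λ² - 34 - 2 = 289 - 36 ≡ 31; y = λ·(34 - 31) - 30 ≡ 21. → (31, 21)
7G: (31, 21) + (2, 4). λ = (4 - 21)/(2 - 31) ≡ 20/8 mod 37. 8⁻¹ ≡ 14 (mod 37) since 8·14 = 112 ≡ 1, so λ ≡ 21.
  x = λ² - 31 - 2 = 441 - 33 ≡ 1; y = λ·(31 - 1) - 21 ≡ 17. → (1, 17)
8G: (1, 17) + (2, 4). λ = (4 - 17)/(2 - 1) ≡ 24/1 mod 37. 1⁻¹ ≡ 1 (mod 37), so λ ≡ 24.
  x = λ² - 1 - 2 = 576 - 3 ≡ 18; y = λ·(1 - 18) - 17 ≡ 19. → (18, 19)
9G: (18, 19) + (2, 4). λ = (4 - 19)/(2 - 18) ≡ 22/21 mod 37. 21⁻¹ ≡ 30 (mod 37) since 21·30 = 630 ≡ 1, so λ ≡ 31.
  x = λ² - 18 - 2 = 961 - 20 ≡ 16; y = λ·(18 - 16) - 19 ≡ 6. → (16, 6)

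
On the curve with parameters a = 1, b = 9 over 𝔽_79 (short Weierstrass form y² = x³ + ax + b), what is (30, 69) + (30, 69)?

(64, 75)

tangent at (30, 69): λ = (3·30² + 1)/(2·69) ≡ 15/59. 59⁻¹ ≡ 75 (mod 79), so λ ≡ 15·75 ≡ 19.
  x = λ² - 30 - 30 = 361 - 60 ≡ 64; y = λ·(30 - 64) - 69 ≡ 75. → (64, 75)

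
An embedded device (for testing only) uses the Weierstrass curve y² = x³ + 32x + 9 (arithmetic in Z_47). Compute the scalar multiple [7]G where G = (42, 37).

Double-and-add on 7 = (111)₂. Start with G = (42, 37) for the leading 1-bit.
double: tangent at (42, 37): λ = (3·42² + 32)/(2·37) ≡ 13/27. 27⁻¹ ≡ 7 (mod 47), so λ ≡ 13·7 ≡ 44.
  x = λ² - 42 - 42 = 1936 - 84 ≡ 19; y = λ·(42 - 19) - 37 ≡ 35. → (19, 35)
add G: (19, 35) + (42, 37). λ = (37 - 35)/(42 - 19) ≡ 2/23 mod 47. 23⁻¹ ≡ 45 (mod 47), so λ ≡ 43.
  x = λ² - 19 - 42 = 1849 - 61 ≡ 2; y = λ·(19 - 2) - 35 ≡ 38. → (2, 38)
double: tangent at (2, 38): λ = (3·2² + 32)/(2·38) ≡ 44/29. 29⁻¹ ≡ 13 (mod 47) since 29·13 = 377 ≡ 1, so λ ≡ 44·13 ≡ 8.
  x = λ² - 2 - 2 = 64 - 4 ≡ 13; y = λ·(2 - 13) - 38 ≡ 15. → (13, 15)
add G: (13, 15) + (42, 37). λ = (37 - 15)/(42 - 13) ≡ 22/29 mod 47. 29⁻¹ ≡ 13 (mod 47), so λ ≡ 4.
  x = λ² - 13 - 42 = 16 - 55 ≡ 8; y = λ·(13 - 8) - 15 ≡ 5. → (8, 5)

(8, 5)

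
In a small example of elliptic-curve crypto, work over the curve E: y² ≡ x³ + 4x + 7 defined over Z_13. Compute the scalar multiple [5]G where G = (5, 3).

Double-and-add on 5 = (101)₂. Start with G = (5, 3) for the leading 1-bit.
double: tangent at (5, 3): λ = (3·5² + 4)/(2·3) ≡ 1/6. 6⁻¹ ≡ 11 (mod 13), so λ ≡ 1·11 ≡ 11.
  x = λ² - 5 - 5 = 121 - 10 ≡ 7; y = λ·(5 - 7) - 3 ≡ 1. → (7, 1)
double: tangent at (7, 1): λ = (3·7² + 4)/(2·1) ≡ 8/2. 2⁻¹ ≡ 7 (mod 13), so λ ≡ 8·7 ≡ 4.
  x = λ² - 7 - 7 = 16 - 14 ≡ 2; y = λ·(7 - 2) - 1 ≡ 6. → (2, 6)
add G: (2, 6) + (5, 3). λ = (3 - 6)/(5 - 2) ≡ 10/3 mod 13. 3⁻¹ ≡ 9 (mod 13) since 3·9 = 27 ≡ 1, so λ ≡ 12.
  x = λ² - 2 - 5 = 144 - 7 ≡ 7; y = λ·(2 - 7) - 6 ≡ 12. → (7, 12)

(7, 12)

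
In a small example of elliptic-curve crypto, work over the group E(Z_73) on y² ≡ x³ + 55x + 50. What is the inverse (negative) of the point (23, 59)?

-(23, 59) = (23, -59 mod 73) = (23, 14).

(23, 14)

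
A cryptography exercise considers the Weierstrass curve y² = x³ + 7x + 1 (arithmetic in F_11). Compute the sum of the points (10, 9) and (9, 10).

(10, 9) + (9, 10). λ = (10 - 9)/(9 - 10) ≡ 1/10 mod 11. 10⁻¹ ≡ 10 (mod 11), so λ ≡ 10.
  x = λ² - 10 - 9 = 100 - 19 ≡ 4; y = λ·(10 - 4) - 9 ≡ 7. → (4, 7)

(4, 7)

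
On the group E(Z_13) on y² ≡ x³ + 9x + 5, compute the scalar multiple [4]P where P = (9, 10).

Double-and-add on 4 = (100)₂. Start with P = (9, 10) for the leading 1-bit.
double: tangent at (9, 10): λ = (3·9² + 9)/(2·10) ≡ 5/7. 7⁻¹ ≡ 2 (mod 13), so λ ≡ 5·2 ≡ 10.
  x = λ² - 9 - 9 = 100 - 18 ≡ 4; y = λ·(9 - 4) - 10 ≡ 1. → (4, 1)
double: tangent at (4, 1): λ = (3·4² + 9)/(2·1) ≡ 5/2. 2⁻¹ ≡ 7 (mod 13), so λ ≡ 5·7 ≡ 9.
  x = λ² - 4 - 4 = 81 - 8 ≡ 8; y = λ·(4 - 8) - 1 ≡ 2. → (8, 2)

(8, 2)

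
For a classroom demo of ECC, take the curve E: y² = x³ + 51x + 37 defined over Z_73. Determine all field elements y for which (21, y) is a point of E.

x³ + 51x + 37 = 10369 ≡ 3 (mod 73).
Square roots of 3 mod 73: 21 and 52 (since 21² = 441 ≡ 3).

21, 52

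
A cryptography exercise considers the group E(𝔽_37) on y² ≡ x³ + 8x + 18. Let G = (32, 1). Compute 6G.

(30, 27)

Repeated addition: build up to 6G.
2G: tangent at (32, 1): λ = (3·32² + 8)/(2·1) ≡ 9/2. 2⁻¹ ≡ 19 (mod 37) since 2·19 = 38 ≡ 1, so λ ≡ 9·19 ≡ 23.
  x = λ² - 32 - 32 = 529 - 64 ≡ 21; y = λ·(32 - 21) - 1 ≡ 30. → (21, 30)
3G: (21, 30) + (32, 1). λ = (1 - 30)/(32 - 21) ≡ 8/11 mod 37. 11⁻¹ ≡ 27 (mod 37) since 11·27 = 297 ≡ 1, so λ ≡ 31.
  x = λ² - 21 - 32 = 961 - 53 ≡ 20; y = λ·(21 - 20) - 30 ≡ 1. → (20, 1)
4G: (20, 1) + (32, 1). λ = (1 - 1)/(32 - 20) ≡ 0/12 mod 37. 12⁻¹ ≡ 34 (mod 37), so λ ≡ 0.
  x = λ² - 20 - 32 = 0 - 52 ≡ 22; y = λ·(20 - 22) - 1 ≡ 36. → (22, 36)
5G: (22, 36) + (32, 1). λ = (1 - 36)/(32 - 22) ≡ 2/10 mod 37. 10⁻¹ ≡ 26 (mod 37), so λ ≡ 15.
  x = λ² - 22 - 32 = 225 - 54 ≡ 23; y = λ·(22 - 23) - 36 ≡ 23. → (23, 23)
6G: (23, 23) + (32, 1). λ = (1 - 23)/(32 - 23) ≡ 15/9 mod 37. 9⁻¹ ≡ 33 (mod 37), so λ ≡ 14.
  x = λ² - 23 - 32 = 196 - 55 ≡ 30; y = λ·(23 - 30) - 23 ≡ 27. → (30, 27)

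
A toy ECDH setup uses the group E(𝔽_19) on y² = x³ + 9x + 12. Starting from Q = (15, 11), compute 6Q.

O

Double-and-add on 6 = (110)₂. Start with Q = (15, 11) for the leading 1-bit.
double: tangent at (15, 11): λ = (3·15² + 9)/(2·11) ≡ 0/3. 3⁻¹ ≡ 13 (mod 19), so λ ≡ 0·13 ≡ 0.
  x = λ² - 15 - 15 = 0 - 30 ≡ 8; y = λ·(15 - 8) - 11 ≡ 8. → (8, 8)
add Q: (8, 8) + (15, 11). λ = (11 - 8)/(15 - 8) ≡ 3/7 mod 19. 7⁻¹ ≡ 11 (mod 19) since 7·11 = 77 ≡ 1, so λ ≡ 14.
  x = λ² - 8 - 15 = 196 - 23 ≡ 2; y = λ·(8 - 2) - 8 ≡ 0. → (2, 0)
double: (2, 0) + (2, 0): same x and y₁ ≡ -y₂, so the sum is the point at infinity.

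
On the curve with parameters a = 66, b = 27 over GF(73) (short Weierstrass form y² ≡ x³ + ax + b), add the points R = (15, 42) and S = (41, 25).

(15, 42) + (41, 25). λ = (25 - 42)/(41 - 15) ≡ 56/26 mod 73. 26⁻¹ ≡ 59 (mod 73) since 26·59 = 1534 ≡ 1, so λ ≡ 19.
  x = λ² - 15 - 41 = 361 - 56 ≡ 13; y = λ·(15 - 13) - 42 ≡ 69. → (13, 69)

(13, 69)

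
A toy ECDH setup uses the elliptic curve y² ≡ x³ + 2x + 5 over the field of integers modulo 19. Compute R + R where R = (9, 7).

(8, 1)

tangent at (9, 7): λ = (3·9² + 2)/(2·7) ≡ 17/14. 14⁻¹ ≡ 15 (mod 19), so λ ≡ 17·15 ≡ 8.
  x = λ² - 9 - 9 = 64 - 18 ≡ 8; y = λ·(9 - 8) - 7 ≡ 1. → (8, 1)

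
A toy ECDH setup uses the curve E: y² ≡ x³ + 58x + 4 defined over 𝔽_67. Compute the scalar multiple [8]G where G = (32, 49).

(49, 30)

Repeated addition: build up to 8G.
2G: tangent at (32, 49): λ = (3·32² + 58)/(2·49) ≡ 48/31. 31⁻¹ ≡ 13 (mod 67), so λ ≡ 48·13 ≡ 21.
  x = λ² - 32 - 32 = 441 - 64 ≡ 42; y = λ·(32 - 42) - 49 ≡ 9. → (42, 9)
3G: (42, 9) + (32, 49). λ = (49 - 9)/(32 - 42) ≡ 40/57 mod 67. 57⁻¹ ≡ 20 (mod 67), so λ ≡ 63.
  x = λ² - 42 - 32 = 3969 - 74 ≡ 9; y = λ·(42 - 9) - 9 ≡ 60. → (9, 60)
4G: (9, 60) + (32, 49). λ = (49 - 60)/(32 - 9) ≡ 56/23 mod 67. 23⁻¹ ≡ 35 (mod 67) since 23·35 = 805 ≡ 1, so λ ≡ 17.
  x = λ² - 9 - 32 = 289 - 41 ≡ 47; y = λ·(9 - 47) - 60 ≡ 31. → (47, 31)
5G: (47, 31) + (32, 49). λ = (49 - 31)/(32 - 47) ≡ 18/52 mod 67. 52⁻¹ ≡ 58 (mod 67), so λ ≡ 39.
  x = λ² - 47 - 32 = 1521 - 79 ≡ 35; y = λ·(47 - 35) - 31 ≡ 35. → (35, 35)
6G: (35, 35) + (32, 49). λ = (49 - 35)/(32 - 35) ≡ 14/64 mod 67. 64⁻¹ ≡ 22 (mod 67), so λ ≡ 40.
  x = λ² - 35 - 32 = 1600 - 67 ≡ 59; y = λ·(35 - 59) - 35 ≡ 10. → (59, 10)
7G: (59, 10) + (32, 49). λ = (49 - 10)/(32 - 59) ≡ 39/40 mod 67. 40⁻¹ ≡ 62 (mod 67) since 40·62 = 2480 ≡ 1, so λ ≡ 6.
  x = λ² - 59 - 32 = 36 - 91 ≡ 12; y = λ·(59 - 12) - 10 ≡ 4. → (12, 4)
8G: (12, 4) + (32, 49). λ = (49 - 4)/(32 - 12) ≡ 45/20 mod 67. 20⁻¹ ≡ 57 (mod 67), so λ ≡ 19.
  x = λ² - 12 - 32 = 361 - 44 ≡ 49; y = λ·(12 - 49) - 4 ≡ 30. → (49, 30)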